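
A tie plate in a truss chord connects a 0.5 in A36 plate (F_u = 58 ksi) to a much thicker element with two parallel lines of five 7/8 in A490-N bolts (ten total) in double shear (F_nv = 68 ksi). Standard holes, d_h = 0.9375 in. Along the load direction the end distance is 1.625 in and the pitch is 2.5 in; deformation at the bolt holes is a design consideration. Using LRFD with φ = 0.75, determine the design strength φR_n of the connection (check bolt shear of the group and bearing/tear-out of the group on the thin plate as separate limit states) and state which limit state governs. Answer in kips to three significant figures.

Bolt shear: A_b = π·0.875²/4 = 0.6013 in²; R_n = 68 × 0.6013 × 10 × 2 = 817.8 kips → 0.75 × 817.8 = 613 kips.
Bearing (1.2 l_c t F_u ≤ 2.4 d t F_u): upper limit = 2.4·0.875·0.5·58 = 60.9 kips.
  Edge l_c = 1.625 − 0.9375/2 = 1.156 → r_n = 40.24 kips; interior l_c = 2.5 − 0.9375 = 1.562 → r_n = 54.38 kips.
  R_n,bearing = 2·40.24 + 8·54.38 = 515.5 kips → 0.75 × 515.5 = 387 kips.
Bearing governs: 387 kips.

387 kips (bearing governs)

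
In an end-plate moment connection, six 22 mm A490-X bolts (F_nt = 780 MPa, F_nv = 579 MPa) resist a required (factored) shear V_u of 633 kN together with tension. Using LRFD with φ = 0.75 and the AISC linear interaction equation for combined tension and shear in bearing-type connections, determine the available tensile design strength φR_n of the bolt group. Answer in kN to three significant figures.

A_b = π·22²/4 = 380.1 mm²; f_rv = 633 × 1000 / (6 × 380.1) = 277.5 MPa.
F'_nt = 1.3 F_nt − (F_nt / φF_nv) f_rv = 1.3·780 − (780/(0.75·579))·277.5 = 515.5 MPa, capped at F_nt → F'_nt = 515.5 MPa.
R_n = F'_nt · A_b · n = 515.5 × 380.1 × 6 / 1000 = 1176 kN.
Design strength φR_n = 0.75 × 1176 = 882 kN.

882 kN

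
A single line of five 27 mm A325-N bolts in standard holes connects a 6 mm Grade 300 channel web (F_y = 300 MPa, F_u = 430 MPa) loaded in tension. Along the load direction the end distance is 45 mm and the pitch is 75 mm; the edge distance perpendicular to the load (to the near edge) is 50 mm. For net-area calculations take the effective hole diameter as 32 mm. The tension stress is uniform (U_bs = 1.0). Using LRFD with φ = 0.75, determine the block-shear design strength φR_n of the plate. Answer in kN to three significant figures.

299 kN

Shear plane L_v = 45 + 4·75 = 345 mm; A_gv = 345 × 6 = 2070 mm².
A_nv = (345 − 4.5·32) × 6 = 1206 mm².
A_nt = (50 − 0.5·32) × 6 = 204 mm².
0.6 F_u A_nv = 311.1 kN; 0.6 F_y A_gv = 372.6 kN → shear rupture governs the shear term.
R_n = 311.1 + 1.0 × 430 × 204 / 1000 = 398.9 kN.
Design strength φR_n = 0.75 × 398.9 = 299 kN.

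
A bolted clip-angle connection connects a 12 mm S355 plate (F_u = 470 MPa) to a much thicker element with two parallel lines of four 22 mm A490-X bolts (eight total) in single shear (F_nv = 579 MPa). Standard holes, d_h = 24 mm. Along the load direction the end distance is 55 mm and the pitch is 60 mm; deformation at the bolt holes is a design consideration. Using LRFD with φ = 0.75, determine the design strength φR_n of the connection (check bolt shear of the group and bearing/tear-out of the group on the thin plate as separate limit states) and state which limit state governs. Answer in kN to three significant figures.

1320 kN (bolt shear governs)

Bolt shear: A_b = π·22²/4 = 380.1 mm²; R_n = 579 × 380.1 × 8 × 1 / 1000 = 1761 kN → 0.75 × 1761 = 1320 kN.
Bearing (1.2 l_c t F_u ≤ 2.4 d t F_u): upper limit = 2.4·22·12·470 / 1000 = 297.8 kN.
  Edge l_c = 55 − 24/2 = 43 → r_n = 291 kN; interior l_c = 60 − 24 = 36 → r_n = 243.6 kN.
  R_n,bearing = 2·291 + 6·243.6 = 2044 kN → 0.75 × 2044 = 1530 kN.
Bolt shear governs: 1320 kN.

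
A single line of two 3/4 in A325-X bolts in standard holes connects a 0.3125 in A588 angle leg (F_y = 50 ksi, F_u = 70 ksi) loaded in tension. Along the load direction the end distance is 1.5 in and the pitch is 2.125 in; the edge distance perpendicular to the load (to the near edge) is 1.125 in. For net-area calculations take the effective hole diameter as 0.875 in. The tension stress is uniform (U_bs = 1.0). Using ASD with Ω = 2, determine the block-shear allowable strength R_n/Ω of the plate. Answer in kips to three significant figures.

Shear plane L_v = 1.5 + 1·2.125 = 3.625 in; A_gv = 3.625 × 0.3125 = 1.133 in².
A_nv = (3.625 − 1.5·0.875) × 0.3125 = 0.7227 in².
A_nt = (1.125 − 0.5·0.875) × 0.3125 = 0.2148 in².
0.6 F_u A_nv = 30.35 kips; 0.6 F_y A_gv = 33.98 kips → shear rupture governs the shear term.
R_n = 30.35 + 1.0 × 70 × 0.2148 = 45.39 kips.
Allowable strength R_n/Ω = 45.39 / 2 = 22.7 kips.

22.7 kips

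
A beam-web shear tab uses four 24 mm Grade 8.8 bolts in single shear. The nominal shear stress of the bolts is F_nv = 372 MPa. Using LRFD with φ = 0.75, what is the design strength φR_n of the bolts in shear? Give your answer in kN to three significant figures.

505 kN

A_b = π × 24² / 4 = 452.4 mm².
R_n = F_nv · A_b · n · n_s = 372 × 452.4 × 4 × 1 / 1000 = 673.2 kN.
Design strength φR_n = 0.75 × 673.2 = 505 kN.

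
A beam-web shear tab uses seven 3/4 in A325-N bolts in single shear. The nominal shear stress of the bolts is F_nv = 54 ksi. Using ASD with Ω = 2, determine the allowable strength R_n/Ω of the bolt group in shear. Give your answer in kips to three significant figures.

83.5 kips

A_b = π × 0.75² / 4 = 0.4418 in².
R_n = F_nv · A_b · n · n_s = 54 × 0.4418 × 7 × 1 = 167 kips.
Allowable strength R_n/Ω = 167 / 2 = 83.5 kips.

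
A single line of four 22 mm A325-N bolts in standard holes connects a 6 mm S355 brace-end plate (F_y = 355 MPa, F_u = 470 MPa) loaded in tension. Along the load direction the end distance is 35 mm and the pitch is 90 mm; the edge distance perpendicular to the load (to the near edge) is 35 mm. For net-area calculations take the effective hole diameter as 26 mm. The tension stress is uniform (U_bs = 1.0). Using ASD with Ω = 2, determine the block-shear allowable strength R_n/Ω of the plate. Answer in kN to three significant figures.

212 kN

Shear plane L_v = 35 + 3·90 = 305 mm; A_gv = 305 × 6 = 1830 mm².
A_nv = (305 − 3.5·26) × 6 = 1284 mm².
A_nt = (35 − 0.5·26) × 6 = 132 mm².
0.6 F_u A_nv = 362.1 kN; 0.6 F_y A_gv = 389.8 kN → shear rupture governs the shear term.
R_n = 362.1 + 1.0 × 470 × 132 / 1000 = 424.1 kN.
Allowable strength R_n/Ω = 424.1 / 2 = 212 kN.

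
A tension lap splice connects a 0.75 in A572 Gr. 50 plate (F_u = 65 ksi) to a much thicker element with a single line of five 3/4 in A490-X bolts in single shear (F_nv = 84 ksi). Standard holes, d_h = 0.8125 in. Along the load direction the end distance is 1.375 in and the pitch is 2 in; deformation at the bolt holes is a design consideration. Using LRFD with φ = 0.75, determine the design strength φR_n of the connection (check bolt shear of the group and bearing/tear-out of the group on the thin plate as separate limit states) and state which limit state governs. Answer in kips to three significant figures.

Bolt shear: A_b = π·0.75²/4 = 0.4418 in²; R_n = 84 × 0.4418 × 5 × 1 = 185.6 kips → 0.75 × 185.6 = 139 kips.
Bearing (1.2 l_c t F_u ≤ 2.4 d t F_u): upper limit = 2.4·0.75·0.75·65 = 87.75 kips.
  Edge l_c = 1.375 − 0.8125/2 = 0.9688 → r_n = 56.67 kips; interior l_c = 2 − 0.8125 = 1.188 → r_n = 69.47 kips.
  R_n,bearing = 1·56.67 + 4·69.47 = 334.5 kips → 0.75 × 334.5 = 251 kips.
Bolt shear governs: 139 kips.

139 kips (bolt shear governs)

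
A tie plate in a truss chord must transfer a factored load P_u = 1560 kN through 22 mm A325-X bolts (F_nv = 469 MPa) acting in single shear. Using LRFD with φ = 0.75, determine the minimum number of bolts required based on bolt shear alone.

12 bolts

A_b = π·22²/4 = 380.1 mm².
Per-bolt design strength φR_n = 0.75 × 469 × 380.1 × 1 / 1000 = 133.7 kN.
n ≥ 1560 / 133.7 = 11.67 → use 12 bolts.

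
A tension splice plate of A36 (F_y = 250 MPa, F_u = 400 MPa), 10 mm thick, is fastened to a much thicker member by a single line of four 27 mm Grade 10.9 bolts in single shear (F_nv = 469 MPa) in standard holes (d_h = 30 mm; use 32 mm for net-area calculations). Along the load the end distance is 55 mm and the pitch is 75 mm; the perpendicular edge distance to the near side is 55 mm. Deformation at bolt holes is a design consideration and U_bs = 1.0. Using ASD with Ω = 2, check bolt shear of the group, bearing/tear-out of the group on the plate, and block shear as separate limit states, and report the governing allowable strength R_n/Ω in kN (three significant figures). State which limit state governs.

Bolt shear: A_b = π·27²/4 = 572.6 mm²; R_n = 469 × 572.6 × 4 × 1 / 1000 = 1074 kN → 1074 / 2 = 537 kN.
Bearing: edge l_c = 40, r_n = 192 kN; interior l_c = 45, r_n = 216 kN; R_n = 192 + 3·216 = 840 kN → 420 kN.
Block shear: A_gv = 2800, A_nv = 1680, A_nt = 390 mm²; R_n = min(0.6F_uA_nv, 0.6F_yA_gv) + U_bs·F_u·A_nt = 559.2 kN → 280 kN.
Block shear governs: 280 kN.

280 kN (block shear governs)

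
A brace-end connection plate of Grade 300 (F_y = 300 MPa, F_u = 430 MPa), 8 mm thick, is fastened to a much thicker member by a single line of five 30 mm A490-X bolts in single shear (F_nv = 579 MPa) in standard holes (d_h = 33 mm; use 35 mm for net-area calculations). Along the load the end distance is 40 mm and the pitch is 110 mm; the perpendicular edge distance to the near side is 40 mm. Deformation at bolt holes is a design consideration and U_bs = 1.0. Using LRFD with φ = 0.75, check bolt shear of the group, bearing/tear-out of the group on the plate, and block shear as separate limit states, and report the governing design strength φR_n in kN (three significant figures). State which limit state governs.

557 kN (block shear governs)

Bolt shear: A_b = π·30²/4 = 706.9 mm²; R_n = 579 × 706.9 × 5 × 1 / 1000 = 2046 kN → 0.75 × 2046 = 1530 kN.
Bearing: edge l_c = 23.5, r_n = 97.01 kN; interior l_c = 77, r_n = 247.7 kN; R_n = 97.01 + 4·247.7 = 1088 kN → 816 kN.
Block shear: A_gv = 3840, A_nv = 2580, A_nt = 180 mm²; R_n = min(0.6F_uA_nv, 0.6F_yA_gv) + U_bs·F_u·A_nt = 743 kN → 557 kN.
Block shear governs: 557 kN.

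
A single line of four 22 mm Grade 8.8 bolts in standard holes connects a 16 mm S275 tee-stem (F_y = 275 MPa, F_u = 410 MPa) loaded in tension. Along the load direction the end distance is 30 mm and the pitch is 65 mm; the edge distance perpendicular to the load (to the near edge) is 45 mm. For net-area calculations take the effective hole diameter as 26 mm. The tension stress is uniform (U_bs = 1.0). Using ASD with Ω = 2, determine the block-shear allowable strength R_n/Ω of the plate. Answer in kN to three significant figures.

Shear plane L_v = 30 + 3·65 = 225 mm; A_gv = 225 × 16 = 3600 mm².
A_nv = (225 − 3.5·26) × 16 = 2144 mm².
A_nt = (45 − 0.5·26) × 16 = 512 mm².
0.6 F_u A_nv = 527.4 kN; 0.6 F_y A_gv = 594 kN → shear rupture governs the shear term.
R_n = 527.4 + 1.0 × 410 × 512 / 1000 = 737.3 kN.
Allowable strength R_n/Ω = 737.3 / 2 = 369 kN.

369 kN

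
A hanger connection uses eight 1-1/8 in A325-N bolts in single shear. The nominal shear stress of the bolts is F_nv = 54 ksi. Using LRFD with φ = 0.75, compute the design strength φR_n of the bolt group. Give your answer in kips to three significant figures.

322 kips

A_b = π × 1.125² / 4 = 0.994 in².
R_n = F_nv · A_b · n · n_s = 54 × 0.994 × 8 × 1 = 429.4 kips.
Design strength φR_n = 0.75 × 429.4 = 322 kips.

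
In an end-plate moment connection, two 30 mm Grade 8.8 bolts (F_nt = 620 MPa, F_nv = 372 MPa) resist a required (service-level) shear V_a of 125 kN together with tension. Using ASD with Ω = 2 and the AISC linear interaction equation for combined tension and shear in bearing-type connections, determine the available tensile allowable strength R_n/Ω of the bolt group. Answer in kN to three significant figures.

361 kN

A_b = π·30²/4 = 706.9 mm²; f_rv = 125 × 1000 / (2 × 706.9) = 88.42 MPa.
F'_nt = 1.3 F_nt − (Ω F_nt / F_nv) f_rv = 1.3·620 − (2·620/372)·88.42 = 511.3 MPa, capped at F_nt → F'_nt = 511.3 MPa.
R_n = F'_nt · A_b · n = 511.3 × 706.9 × 2 / 1000 = 722.8 kN.
Allowable strength R_n/Ω = 722.8 / 2 = 361 kN.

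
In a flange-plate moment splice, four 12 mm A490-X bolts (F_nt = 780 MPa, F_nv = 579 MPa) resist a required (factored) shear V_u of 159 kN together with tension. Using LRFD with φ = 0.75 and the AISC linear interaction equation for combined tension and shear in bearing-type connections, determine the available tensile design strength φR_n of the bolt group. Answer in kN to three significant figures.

A_b = π·12²/4 = 113.1 mm²; f_rv = 159 × 1000 / (4 × 113.1) = 351.5 MPa.
F'_nt = 1.3 F_nt − (F_nt / φF_nv) f_rv = 1.3·780 − (780/(0.75·579))·351.5 = 382.7 MPa, capped at F_nt → F'_nt = 382.7 MPa.
R_n = F'_nt · A_b · n = 382.7 × 113.1 × 4 / 1000 = 173.1 kN.
Design strength φR_n = 0.75 × 173.1 = 130 kN.

130 kN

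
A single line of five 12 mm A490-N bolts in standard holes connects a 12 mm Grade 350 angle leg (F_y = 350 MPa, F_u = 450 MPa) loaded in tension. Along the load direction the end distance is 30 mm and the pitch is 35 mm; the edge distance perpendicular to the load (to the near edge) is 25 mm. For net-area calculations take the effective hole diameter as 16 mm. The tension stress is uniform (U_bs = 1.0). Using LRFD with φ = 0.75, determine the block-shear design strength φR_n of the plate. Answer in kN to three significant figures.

Shear plane L_v = 30 + 4·35 = 170 mm; A_gv = 170 × 12 = 2040 mm².
A_nv = (170 − 4.5·16) × 12 = 1176 mm².
A_nt = (25 − 0.5·16) × 12 = 204 mm².
0.6 F_u A_nv = 317.5 kN; 0.6 F_y A_gv = 428.4 kN → shear rupture governs the shear term.
R_n = 317.5 + 1.0 × 450 × 204 / 1000 = 409.3 kN.
Design strength φR_n = 0.75 × 409.3 = 307 kN.

307 kN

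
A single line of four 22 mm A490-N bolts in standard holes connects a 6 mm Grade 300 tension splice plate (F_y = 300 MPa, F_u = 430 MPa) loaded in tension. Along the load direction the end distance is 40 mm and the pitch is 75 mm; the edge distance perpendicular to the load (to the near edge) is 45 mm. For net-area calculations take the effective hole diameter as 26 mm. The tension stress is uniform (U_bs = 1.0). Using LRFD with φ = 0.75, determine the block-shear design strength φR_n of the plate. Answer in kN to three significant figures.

264 kN

Shear plane L_v = 40 + 3·75 = 265 mm; A_gv = 265 × 6 = 1590 mm².
A_nv = (265 − 3.5·26) × 6 = 1044 mm².
A_nt = (45 − 0.5·26) × 6 = 192 mm².
0.6 F_u A_nv = 269.4 kN; 0.6 F_y A_gv = 286.2 kN → shear rupture governs the shear term.
R_n = 269.4 + 1.0 × 430 × 192 / 1000 = 351.9 kN.
Design strength φR_n = 0.75 × 351.9 = 264 kN.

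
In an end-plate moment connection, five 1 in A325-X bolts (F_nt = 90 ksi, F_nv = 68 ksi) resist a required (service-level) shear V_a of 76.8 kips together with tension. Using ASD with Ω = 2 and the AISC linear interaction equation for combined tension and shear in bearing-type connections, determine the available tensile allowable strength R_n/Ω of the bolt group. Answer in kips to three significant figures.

128 kips

A_b = π·1²/4 = 0.7854 in²; f_rv = 76.8 / (5 × 0.7854) = 19.56 ksi.
F'_nt = 1.3 F_nt − (Ω F_nt / F_nv) f_rv = 1.3·90 − (2·90/68)·19.56 = 65.23 ksi, capped at F_nt → F'_nt = 65.23 ksi.
R_n = F'_nt · A_b · n = 65.23 × 0.7854 × 5 = 256.2 kips.
Allowable strength R_n/Ω = 256.2 / 2 = 128 kips.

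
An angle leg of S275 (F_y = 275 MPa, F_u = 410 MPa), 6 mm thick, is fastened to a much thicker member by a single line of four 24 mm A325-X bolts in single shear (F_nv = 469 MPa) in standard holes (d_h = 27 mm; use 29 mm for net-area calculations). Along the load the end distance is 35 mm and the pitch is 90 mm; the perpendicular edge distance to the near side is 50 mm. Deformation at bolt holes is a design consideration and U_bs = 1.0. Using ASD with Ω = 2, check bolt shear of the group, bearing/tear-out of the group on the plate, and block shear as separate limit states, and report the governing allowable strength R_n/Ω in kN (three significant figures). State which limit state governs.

Bolt shear: A_b = π·24²/4 = 452.4 mm²; R_n = 469 × 452.4 × 4 × 1 / 1000 = 848.7 kN → 848.7 / 2 = 424 kN.
Bearing: edge l_c = 21.5, r_n = 63.47 kN; interior l_c = 63, r_n = 141.7 kN; R_n = 63.47 + 3·141.7 = 488.6 kN → 244 kN.
Block shear: A_gv = 1830, A_nv = 1221, A_nt = 213 mm²; R_n = min(0.6F_uA_nv, 0.6F_yA_gv) + U_bs·F_u·A_nt = 387.7 kN → 194 kN.
Block shear governs: 194 kN.

194 kN (block shear governs)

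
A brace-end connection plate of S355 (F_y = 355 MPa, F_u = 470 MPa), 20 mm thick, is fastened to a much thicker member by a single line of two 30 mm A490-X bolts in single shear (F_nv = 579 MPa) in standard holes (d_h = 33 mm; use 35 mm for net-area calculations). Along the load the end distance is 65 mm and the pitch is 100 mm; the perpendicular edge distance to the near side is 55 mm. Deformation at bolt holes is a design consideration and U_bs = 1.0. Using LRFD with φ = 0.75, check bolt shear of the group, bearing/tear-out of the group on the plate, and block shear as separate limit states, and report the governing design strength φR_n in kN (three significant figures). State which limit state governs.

614 kN (bolt shear governs)

Bolt shear: A_b = π·30²/4 = 706.9 mm²; R_n = 579 × 706.9 × 2 × 1 / 1000 = 818.5 kN → 0.75 × 818.5 = 614 kN.
Bearing: edge l_c = 48.5, r_n = 547.1 kN; interior l_c = 67, r_n = 676.8 kN; R_n = 547.1 + 1·676.8 = 1224 kN → 918 kN.
Block shear: A_gv = 3300, A_nv = 2250, A_nt = 750 mm²; R_n = min(0.6F_uA_nv, 0.6F_yA_gv) + U_bs·F_u·A_nt = 987 kN → 740 kN.
Bolt shear governs: 614 kN.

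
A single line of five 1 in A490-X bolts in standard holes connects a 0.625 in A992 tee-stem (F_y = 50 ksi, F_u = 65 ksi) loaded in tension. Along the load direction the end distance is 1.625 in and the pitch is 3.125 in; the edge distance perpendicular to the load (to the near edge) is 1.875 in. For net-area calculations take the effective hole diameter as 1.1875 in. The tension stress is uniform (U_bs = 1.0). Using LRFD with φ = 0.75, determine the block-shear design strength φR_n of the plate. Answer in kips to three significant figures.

Shear plane L_v = 1.625 + 4·3.125 = 14.12 in; A_gv = 14.12 × 0.625 = 8.828 in².
A_nv = (14.12 − 4.5·1.1875) × 0.625 = 5.488 in².
A_nt = (1.875 − 0.5·1.1875) × 0.625 = 0.8008 in².
0.6 F_u A_nv = 214 kips; 0.6 F_y A_gv = 264.8 kips → shear rupture governs the shear term.
R_n = 214 + 1.0 × 65 × 0.8008 = 266.1 kips.
Design strength φR_n = 0.75 × 266.1 = 200 kips.

200 kips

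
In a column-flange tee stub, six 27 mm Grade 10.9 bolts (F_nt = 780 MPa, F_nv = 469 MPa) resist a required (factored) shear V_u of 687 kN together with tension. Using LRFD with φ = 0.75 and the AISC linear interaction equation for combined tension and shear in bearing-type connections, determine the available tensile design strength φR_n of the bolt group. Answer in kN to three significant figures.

1470 kN

A_b = π·27²/4 = 572.6 mm²; f_rv = 687 × 1000 / (6 × 572.6) = 200 MPa.
F'_nt = 1.3 F_nt − (F_nt / φF_nv) f_rv = 1.3·780 − (780/(0.75·469))·200 = 570.5 MPa, capped at F_nt → F'_nt = 570.5 MPa.
R_n = F'_nt · A_b · n = 570.5 × 572.6 × 6 / 1000 = 1960 kN.
Design strength φR_n = 0.75 × 1960 = 1470 kN.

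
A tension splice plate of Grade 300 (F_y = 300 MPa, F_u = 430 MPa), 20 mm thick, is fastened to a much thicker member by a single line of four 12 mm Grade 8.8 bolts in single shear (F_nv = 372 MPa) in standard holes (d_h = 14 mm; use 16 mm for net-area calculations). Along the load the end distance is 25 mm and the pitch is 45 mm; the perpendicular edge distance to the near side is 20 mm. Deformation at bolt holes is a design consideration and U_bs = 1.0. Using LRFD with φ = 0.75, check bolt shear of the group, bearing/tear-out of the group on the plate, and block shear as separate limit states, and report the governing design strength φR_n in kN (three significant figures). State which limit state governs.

126 kN (bolt shear governs)

Bolt shear: A_b = π·12²/4 = 113.1 mm²; R_n = 372 × 113.1 × 4 × 1 / 1000 = 168.3 kN → 0.75 × 168.3 = 126 kN.
Bearing: edge l_c = 18, r_n = 185.8 kN; interior l_c = 31, r_n = 247.7 kN; R_n = 185.8 + 3·247.7 = 928.8 kN → 697 kN.
Block shear: A_gv = 3200, A_nv = 2080, A_nt = 240 mm²; R_n = min(0.6F_uA_nv, 0.6F_yA_gv) + U_bs·F_u·A_nt = 639.8 kN → 480 kN.
Bolt shear governs: 126 kN.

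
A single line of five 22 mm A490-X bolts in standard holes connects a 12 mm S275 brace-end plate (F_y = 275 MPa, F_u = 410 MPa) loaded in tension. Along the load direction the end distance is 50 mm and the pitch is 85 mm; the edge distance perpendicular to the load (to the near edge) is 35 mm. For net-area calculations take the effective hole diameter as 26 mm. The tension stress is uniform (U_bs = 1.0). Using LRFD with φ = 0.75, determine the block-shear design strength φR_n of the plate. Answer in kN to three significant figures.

660 kN

Shear plane L_v = 50 + 4·85 = 390 mm; A_gv = 390 × 12 = 4680 mm².
A_nv = (390 − 4.5·26) × 12 = 3276 mm².
A_nt = (35 − 0.5·26) × 12 = 264 mm².
0.6 F_u A_nv = 805.9 kN; 0.6 F_y A_gv = 772.2 kN → shear yielding governs the shear term.
R_n = 772.2 + 1.0 × 410 × 264 / 1000 = 880.4 kN.
Design strength φR_n = 0.75 × 880.4 = 660 kN.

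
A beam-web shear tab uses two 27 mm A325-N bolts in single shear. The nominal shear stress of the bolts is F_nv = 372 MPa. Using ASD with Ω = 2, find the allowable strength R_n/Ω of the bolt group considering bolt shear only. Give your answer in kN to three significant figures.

A_b = π × 27² / 4 = 572.6 mm².
R_n = F_nv · A_b · n · n_s = 372 × 572.6 × 2 × 1 / 1000 = 426 kN.
Allowable strength R_n/Ω = 426 / 2 = 213 kN.

213 kN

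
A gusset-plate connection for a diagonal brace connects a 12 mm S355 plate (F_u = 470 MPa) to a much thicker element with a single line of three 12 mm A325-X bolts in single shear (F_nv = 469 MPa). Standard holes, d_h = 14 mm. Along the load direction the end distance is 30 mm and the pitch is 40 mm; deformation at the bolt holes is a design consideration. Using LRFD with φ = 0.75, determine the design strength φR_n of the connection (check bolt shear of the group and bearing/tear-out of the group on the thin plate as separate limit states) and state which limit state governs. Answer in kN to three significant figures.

119 kN (bolt shear governs)

Bolt shear: A_b = π·12²/4 = 113.1 mm²; R_n = 469 × 113.1 × 3 × 1 / 1000 = 159.1 kN → 0.75 × 159.1 = 119 kN.
Bearing (1.2 l_c t F_u ≤ 2.4 d t F_u): upper limit = 2.4·12·12·470 / 1000 = 162.4 kN.
  Edge l_c = 30 − 14/2 = 23 → r_n = 155.7 kN; interior l_c = 40 − 14 = 26 → r_n = 162.4 kN.
  R_n,bearing = 1·155.7 + 2·162.4 = 480.5 kN → 0.75 × 480.5 = 360 kN.
Bolt shear governs: 119 kN.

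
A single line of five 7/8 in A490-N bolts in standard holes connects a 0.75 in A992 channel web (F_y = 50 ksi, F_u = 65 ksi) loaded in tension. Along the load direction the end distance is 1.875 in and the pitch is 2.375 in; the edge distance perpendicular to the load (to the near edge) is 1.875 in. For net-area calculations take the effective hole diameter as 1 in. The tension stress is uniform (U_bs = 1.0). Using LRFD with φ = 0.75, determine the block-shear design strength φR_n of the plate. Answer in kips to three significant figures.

201 kips

Shear plane L_v = 1.875 + 4·2.375 = 11.38 in; A_gv = 11.38 × 0.75 = 8.531 in².
A_nv = (11.38 − 4.5·1) × 0.75 = 5.156 in².
A_nt = (1.875 − 0.5·1) × 0.75 = 1.031 in².
0.6 F_u A_nv = 201.1 kips; 0.6 F_y A_gv = 255.9 kips → shear rupture governs the shear term.
R_n = 201.1 + 1.0 × 65 × 1.031 = 268.1 kips.
Design strength φR_n = 0.75 × 268.1 = 201 kips.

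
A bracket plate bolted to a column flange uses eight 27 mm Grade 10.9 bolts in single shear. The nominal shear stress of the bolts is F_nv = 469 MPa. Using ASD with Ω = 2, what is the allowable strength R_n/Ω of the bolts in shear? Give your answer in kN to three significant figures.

A_b = π × 27² / 4 = 572.6 mm².
R_n = F_nv · A_b · n · n_s = 469 × 572.6 × 8 × 1 / 1000 = 2148 kN.
Allowable strength R_n/Ω = 2148 / 2 = 1070 kN.

1070 kN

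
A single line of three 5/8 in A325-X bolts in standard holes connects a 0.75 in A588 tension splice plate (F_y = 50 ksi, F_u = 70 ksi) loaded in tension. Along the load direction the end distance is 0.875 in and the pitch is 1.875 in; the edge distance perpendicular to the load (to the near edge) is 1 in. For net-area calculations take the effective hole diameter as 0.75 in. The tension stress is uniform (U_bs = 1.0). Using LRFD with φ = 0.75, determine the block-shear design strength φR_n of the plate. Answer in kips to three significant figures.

89.6 kips

Shear plane L_v = 0.875 + 2·1.875 = 4.625 in; A_gv = 4.625 × 0.75 = 3.469 in².
A_nv = (4.625 − 2.5·0.75) × 0.75 = 2.062 in².
A_nt = (1 − 0.5·0.75) × 0.75 = 0.4688 in².
0.6 F_u A_nv = 86.62 kips; 0.6 F_y A_gv = 104.1 kips → shear rupture governs the shear term.
R_n = 86.62 + 1.0 × 70 × 0.4688 = 119.4 kips.
Design strength φR_n = 0.75 × 119.4 = 89.6 kips.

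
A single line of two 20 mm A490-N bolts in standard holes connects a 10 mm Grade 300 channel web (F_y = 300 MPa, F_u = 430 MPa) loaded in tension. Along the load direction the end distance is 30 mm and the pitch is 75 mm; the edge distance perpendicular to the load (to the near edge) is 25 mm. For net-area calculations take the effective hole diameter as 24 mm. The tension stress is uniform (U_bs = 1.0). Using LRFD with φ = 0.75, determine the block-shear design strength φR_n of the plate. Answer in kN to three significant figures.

Shear plane L_v = 30 + 1·75 = 105 mm; A_gv = 105 × 10 = 1050 mm².
A_nv = (105 − 1.5·24) × 10 = 690 mm².
A_nt = (25 − 0.5·24) × 10 = 130 mm².
0.6 F_u A_nv = 178 kN; 0.6 F_y A_gv = 189 kN → shear rupture governs the shear term.
R_n = 178 + 1.0 × 430 × 130 / 1000 = 233.9 kN.
Design strength φR_n = 0.75 × 233.9 = 175 kN.

175 kN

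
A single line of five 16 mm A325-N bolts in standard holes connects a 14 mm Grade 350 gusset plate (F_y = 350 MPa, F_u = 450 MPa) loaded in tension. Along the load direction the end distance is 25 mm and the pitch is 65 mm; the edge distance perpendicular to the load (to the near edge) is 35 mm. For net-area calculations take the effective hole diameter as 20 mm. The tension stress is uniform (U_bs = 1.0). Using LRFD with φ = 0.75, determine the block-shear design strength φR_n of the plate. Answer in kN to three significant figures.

671 kN

Shear plane L_v = 25 + 4·65 = 285 mm; A_gv = 285 × 14 = 3990 mm².
A_nv = (285 − 4.5·20) × 14 = 2730 mm².
A_nt = (35 − 0.5·20) × 14 = 350 mm².
0.6 F_u A_nv = 737.1 kN; 0.6 F_y A_gv = 837.9 kN → shear rupture governs the shear term.
R_n = 737.1 + 1.0 × 450 × 350 / 1000 = 894.6 kN.
Design strength φR_n = 0.75 × 894.6 = 671 kN.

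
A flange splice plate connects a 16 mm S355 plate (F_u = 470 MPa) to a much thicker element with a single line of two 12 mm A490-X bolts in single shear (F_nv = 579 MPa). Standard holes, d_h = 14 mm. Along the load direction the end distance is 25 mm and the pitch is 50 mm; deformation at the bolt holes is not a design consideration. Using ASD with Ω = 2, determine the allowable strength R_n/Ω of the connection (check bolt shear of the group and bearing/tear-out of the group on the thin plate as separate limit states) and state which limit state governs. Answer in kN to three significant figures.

65.5 kN (bolt shear governs)

Bolt shear: A_b = π·12²/4 = 113.1 mm²; R_n = 579 × 113.1 × 2 × 1 / 1000 = 131 kN → 131 / 2 = 65.5 kN.
Bearing (1.5 l_c t F_u ≤ 3.0 d t F_u): upper limit = 3.0·12·16·470 / 1000 = 270.7 kN.
  Edge l_c = 25 − 14/2 = 18 → r_n = 203 kN; interior l_c = 50 − 14 = 36 → r_n = 270.7 kN.
  R_n,bearing = 1·203 + 1·270.7 = 473.8 kN → 473.8 / 2 = 237 kN.
Bolt shear governs: 65.5 kN.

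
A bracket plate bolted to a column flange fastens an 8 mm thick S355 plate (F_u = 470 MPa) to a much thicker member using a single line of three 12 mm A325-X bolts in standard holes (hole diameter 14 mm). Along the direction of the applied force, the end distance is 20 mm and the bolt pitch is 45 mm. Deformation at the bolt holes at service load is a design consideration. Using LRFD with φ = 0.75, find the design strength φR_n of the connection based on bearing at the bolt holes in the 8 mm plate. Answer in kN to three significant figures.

206 kN

Per bolt r_n = 1.2 l_c t F_u ≤ 2.4 d t F_u; upper limit = 2.4 × 12 × 8 × 470 / 1000 = 108.3 kN.
Edge bolt: l_c = 20 − 14/2 = 13 mm → 1.2 × 13 × 8 × 470 / 1000 = 58.66 → r_n = 58.66 kN.
Interior bolts: l_c = 45 − 14 = 31 mm → 1.2 × 31 × 8 × 470 / 1000 = 139.9 → r_n = 108.3 kN.
R_n = 1 × 58.66 + 2 × 108.3 = 275.2 kN.
Design strength φR_n = 0.75 × 275.2 = 206 kN.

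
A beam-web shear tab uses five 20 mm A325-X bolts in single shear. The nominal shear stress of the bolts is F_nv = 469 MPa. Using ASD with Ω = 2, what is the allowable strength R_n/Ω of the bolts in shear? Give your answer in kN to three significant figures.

A_b = π × 20² / 4 = 314.2 mm².
R_n = F_nv · A_b · n · n_s = 469 × 314.2 × 5 × 1 / 1000 = 736.7 kN.
Allowable strength R_n/Ω = 736.7 / 2 = 368 kN.

368 kN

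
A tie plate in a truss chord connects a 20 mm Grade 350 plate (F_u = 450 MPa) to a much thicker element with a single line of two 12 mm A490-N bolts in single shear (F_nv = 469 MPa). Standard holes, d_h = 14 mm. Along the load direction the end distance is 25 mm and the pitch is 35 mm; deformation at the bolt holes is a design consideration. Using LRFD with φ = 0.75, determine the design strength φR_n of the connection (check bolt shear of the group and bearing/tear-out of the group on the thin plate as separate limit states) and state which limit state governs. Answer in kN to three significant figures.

79.6 kN (bolt shear governs)

Bolt shear: A_b = π·12²/4 = 113.1 mm²; R_n = 469 × 113.1 × 2 × 1 / 1000 = 106.1 kN → 0.75 × 106.1 = 79.6 kN.
Bearing (1.2 l_c t F_u ≤ 2.4 d t F_u): upper limit = 2.4·12·20·450 / 1000 = 259.2 kN.
  Edge l_c = 25 − 14/2 = 18 → r_n = 194.4 kN; interior l_c = 35 − 14 = 21 → r_n = 226.8 kN.
  R_n,bearing = 1·194.4 + 1·226.8 = 421.2 kN → 0.75 × 421.2 = 316 kN.
Bolt shear governs: 79.6 kN.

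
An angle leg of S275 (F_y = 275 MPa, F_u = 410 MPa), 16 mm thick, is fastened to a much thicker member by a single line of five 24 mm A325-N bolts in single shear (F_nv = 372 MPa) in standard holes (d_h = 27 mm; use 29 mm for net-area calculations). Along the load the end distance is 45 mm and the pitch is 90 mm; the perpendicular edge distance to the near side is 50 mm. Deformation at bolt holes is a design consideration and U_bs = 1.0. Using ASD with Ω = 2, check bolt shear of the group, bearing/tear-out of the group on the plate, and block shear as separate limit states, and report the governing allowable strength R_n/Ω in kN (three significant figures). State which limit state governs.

Bolt shear: A_b = π·24²/4 = 452.4 mm²; R_n = 372 × 452.4 × 5 × 1 / 1000 = 841.4 kN → 841.4 / 2 = 421 kN.
Bearing: edge l_c = 31.5, r_n = 248 kN; interior l_c = 63, r_n = 377.9 kN; R_n = 248 + 4·377.9 = 1759 kN → 880 kN.
Block shear: A_gv = 6480, A_nv = 4392, A_nt = 568 mm²; R_n = min(0.6F_uA_nv, 0.6F_yA_gv) + U_bs·F_u·A_nt = 1302 kN → 651 kN.
Bolt shear governs: 421 kN.

421 kN (bolt shear governs)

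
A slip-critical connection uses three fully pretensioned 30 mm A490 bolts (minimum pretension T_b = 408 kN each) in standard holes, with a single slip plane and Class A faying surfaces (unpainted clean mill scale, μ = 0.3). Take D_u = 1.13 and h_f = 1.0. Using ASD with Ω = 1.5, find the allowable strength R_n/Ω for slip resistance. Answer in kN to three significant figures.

R_n = μ · D_u · h_f · T_b · n_s · n_b = 0.3 × 1.13 × 1.0 × 408 × 1 × 3 = 414.9 kN.
Allowable strength R_n/Ω = 414.9 / 1.5 = 277 kN.

277 kN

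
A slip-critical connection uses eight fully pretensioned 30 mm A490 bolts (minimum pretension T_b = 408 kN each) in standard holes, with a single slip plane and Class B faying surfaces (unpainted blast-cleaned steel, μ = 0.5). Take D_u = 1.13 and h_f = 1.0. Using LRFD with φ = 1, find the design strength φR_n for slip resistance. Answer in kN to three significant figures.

R_n = μ · D_u · h_f · T_b · n_s · n_b = 0.5 × 1.13 × 1.0 × 408 × 1 × 8 = 1844 kN.
Design strength φR_n = 1 × 1844 = 1840 kN.

1840 kN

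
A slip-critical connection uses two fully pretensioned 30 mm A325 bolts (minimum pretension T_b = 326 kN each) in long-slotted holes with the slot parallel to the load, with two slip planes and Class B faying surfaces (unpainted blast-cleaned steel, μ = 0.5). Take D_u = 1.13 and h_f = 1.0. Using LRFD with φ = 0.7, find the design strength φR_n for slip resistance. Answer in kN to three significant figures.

R_n = μ · D_u · h_f · T_b · n_s · n_b = 0.5 × 1.13 × 1.0 × 326 × 2 × 2 = 736.8 kN.
Design strength φR_n = 0.7 × 736.8 = 516 kN.

516 kN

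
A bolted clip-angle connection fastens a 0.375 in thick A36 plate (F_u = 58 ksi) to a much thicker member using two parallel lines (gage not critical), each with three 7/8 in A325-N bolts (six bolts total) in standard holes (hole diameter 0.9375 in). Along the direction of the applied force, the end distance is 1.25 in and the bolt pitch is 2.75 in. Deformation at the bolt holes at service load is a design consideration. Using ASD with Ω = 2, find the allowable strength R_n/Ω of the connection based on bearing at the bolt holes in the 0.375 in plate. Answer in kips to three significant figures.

112 kips

Per bolt r_n = 1.2 l_c t F_u ≤ 2.4 d t F_u; upper limit = 2.4 × 0.875 × 0.375 × 58 = 45.68 kips.
Edge bolt: l_c = 1.25 − 0.9375/2 = 0.7812 in → 1.2 × 0.7812 × 0.375 × 58 = 20.39 → r_n = 20.39 kips.
Interior bolts: l_c = 2.75 − 0.9375 = 1.812 in → 1.2 × 1.812 × 0.375 × 58 = 47.31 → r_n = 45.68 kips.
R_n = 2 × 20.39 + 4 × 45.68 = 223.5 kips.
Allowable strength R_n/Ω = 223.5 / 2 = 112 kips.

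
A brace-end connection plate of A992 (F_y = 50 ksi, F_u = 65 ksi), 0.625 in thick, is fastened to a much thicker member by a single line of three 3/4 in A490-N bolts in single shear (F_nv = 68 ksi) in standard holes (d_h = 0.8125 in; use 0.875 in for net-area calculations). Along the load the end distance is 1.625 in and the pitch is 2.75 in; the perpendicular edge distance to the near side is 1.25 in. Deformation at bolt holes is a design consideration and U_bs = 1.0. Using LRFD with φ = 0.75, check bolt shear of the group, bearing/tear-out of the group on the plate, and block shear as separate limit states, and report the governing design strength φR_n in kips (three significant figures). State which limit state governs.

67.6 kips (bolt shear governs)

Bolt shear: A_b = π·0.75²/4 = 0.4418 in²; R_n = 68 × 0.4418 × 3 × 1 = 90.12 kips → 0.75 × 90.12 = 67.6 kips.
Bearing: edge l_c = 1.219, r_n = 59.41 kips; interior l_c = 1.938, r_n = 73.12 kips; R_n = 59.41 + 2·73.12 = 205.7 kips → 154 kips.
Block shear: A_gv = 4.453, A_nv = 3.086, A_nt = 0.5078 in²; R_n = min(0.6F_uA_nv, 0.6F_yA_gv) + U_bs·F_u·A_nt = 153.4 kips → 115 kips.
Bolt shear governs: 67.6 kips.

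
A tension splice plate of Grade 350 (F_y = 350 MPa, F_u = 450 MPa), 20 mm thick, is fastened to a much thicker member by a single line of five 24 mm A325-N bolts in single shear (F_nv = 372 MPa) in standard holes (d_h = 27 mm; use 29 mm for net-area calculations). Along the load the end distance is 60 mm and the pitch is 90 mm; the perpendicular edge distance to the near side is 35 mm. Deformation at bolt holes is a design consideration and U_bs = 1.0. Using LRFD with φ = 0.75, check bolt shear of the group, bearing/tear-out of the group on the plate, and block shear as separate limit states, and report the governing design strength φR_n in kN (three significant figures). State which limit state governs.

Bolt shear: A_b = π·24²/4 = 452.4 mm²; R_n = 372 × 452.4 × 5 × 1 / 1000 = 841.4 kN → 0.75 × 841.4 = 631 kN.
Bearing: edge l_c = 46.5, r_n = 502.2 kN; interior l_c = 63, r_n = 518.4 kN; R_n = 502.2 + 4·518.4 = 2576 kN → 1930 kN.
Block shear: A_gv = 8400, A_nv = 5790, A_nt = 410 mm²; R_n = min(0.6F_uA_nv, 0.6F_yA_gv) + U_bs·F_u·A_nt = 1748 kN → 1310 kN.
Bolt shear governs: 631 kN.

631 kN (bolt shear governs)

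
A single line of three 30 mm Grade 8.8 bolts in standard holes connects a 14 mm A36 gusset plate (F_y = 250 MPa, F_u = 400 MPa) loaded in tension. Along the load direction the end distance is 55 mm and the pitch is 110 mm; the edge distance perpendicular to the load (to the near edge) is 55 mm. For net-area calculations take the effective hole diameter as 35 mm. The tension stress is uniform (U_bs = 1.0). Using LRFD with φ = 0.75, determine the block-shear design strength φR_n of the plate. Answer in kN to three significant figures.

591 kN

Shear plane L_v = 55 + 2·110 = 275 mm; A_gv = 275 × 14 = 3850 mm².
A_nv = (275 − 2.5·35) × 14 = 2625 mm².
A_nt = (55 − 0.5·35) × 14 = 525 mm².
0.6 F_u A_nv = 630 kN; 0.6 F_y A_gv = 577.5 kN → shear yielding governs the shear term.
R_n = 577.5 + 1.0 × 400 × 525 / 1000 = 787.5 kN.
Design strength φR_n = 0.75 × 787.5 = 591 kN.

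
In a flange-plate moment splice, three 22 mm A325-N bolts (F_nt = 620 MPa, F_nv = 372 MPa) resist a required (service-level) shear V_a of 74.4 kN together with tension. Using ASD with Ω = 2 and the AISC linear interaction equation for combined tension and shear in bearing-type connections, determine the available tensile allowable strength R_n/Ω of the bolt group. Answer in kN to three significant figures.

A_b = π·22²/4 = 380.1 mm²; f_rv = 74.4 × 1000 / (3 × 380.1) = 65.24 MPa.
F'_nt = 1.3 F_nt − (Ω F_nt / F_nv) f_rv = 1.3·620 − (2·620/372)·65.24 = 588.5 MPa, capped at F_nt → F'_nt = 588.5 MPa.
R_n = F'_nt · A_b · n = 588.5 × 380.1 × 3 / 1000 = 671.2 kN.
Allowable strength R_n/Ω = 671.2 / 2 = 336 kN.

336 kN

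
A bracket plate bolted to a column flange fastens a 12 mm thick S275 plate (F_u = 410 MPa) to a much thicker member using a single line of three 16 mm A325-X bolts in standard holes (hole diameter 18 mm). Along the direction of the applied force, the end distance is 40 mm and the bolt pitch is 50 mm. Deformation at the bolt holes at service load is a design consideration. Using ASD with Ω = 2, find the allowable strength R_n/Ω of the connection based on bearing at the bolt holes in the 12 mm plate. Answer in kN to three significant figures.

Per bolt r_n = 1.2 l_c t F_u ≤ 2.4 d t F_u; upper limit = 2.4 × 16 × 12 × 410 / 1000 = 188.9 kN.
Edge bolt: l_c = 40 − 18/2 = 31 mm → 1.2 × 31 × 12 × 410 / 1000 = 183 → r_n = 183 kN.
Interior bolts: l_c = 50 − 18 = 32 mm → 1.2 × 32 × 12 × 410 / 1000 = 188.9 → r_n = 188.9 kN.
R_n = 1 × 183 + 2 × 188.9 = 560.9 kN.
Allowable strength R_n/Ω = 560.9 / 2 = 280 kN.

280 kN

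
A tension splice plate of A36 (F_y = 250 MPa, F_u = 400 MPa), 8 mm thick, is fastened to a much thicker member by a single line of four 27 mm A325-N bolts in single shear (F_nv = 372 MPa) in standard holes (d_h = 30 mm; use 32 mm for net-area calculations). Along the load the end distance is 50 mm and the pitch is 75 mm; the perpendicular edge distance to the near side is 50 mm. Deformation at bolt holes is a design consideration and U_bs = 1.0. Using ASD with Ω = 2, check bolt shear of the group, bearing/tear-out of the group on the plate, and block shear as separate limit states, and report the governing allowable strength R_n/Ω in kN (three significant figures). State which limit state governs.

Bolt shear: A_b = π·27²/4 = 572.6 mm²; R_n = 372 × 572.6 × 4 × 1 / 1000 = 852 kN → 852 / 2 = 426 kN.
Bearing: edge l_c = 35, r_n = 134.4 kN; interior l_c = 45, r_n = 172.8 kN; R_n = 134.4 + 3·172.8 = 652.8 kN → 326 kN.
Block shear: A_gv = 2200, A_nv = 1304, A_nt = 272 mm²; R_n = min(0.6F_uA_nv, 0.6F_yA_gv) + U_bs·F_u·A_nt = 421.8 kN → 211 kN.
Block shear governs: 211 kN.

211 kN (block shear governs)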